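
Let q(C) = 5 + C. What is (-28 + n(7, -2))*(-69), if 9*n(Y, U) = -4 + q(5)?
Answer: 1886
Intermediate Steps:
n(Y, U) = ⅔ (n(Y, U) = (-4 + (5 + 5))/9 = (-4 + 10)/9 = (⅑)*6 = ⅔)
(-28 + n(7, -2))*(-69) = (-28 + ⅔)*(-69) = -82/3*(-69) = 1886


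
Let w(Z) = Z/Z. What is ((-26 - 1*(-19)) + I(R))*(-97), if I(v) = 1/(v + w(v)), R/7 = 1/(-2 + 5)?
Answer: 6499/10 ≈ 649.90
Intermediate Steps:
w(Z) = 1
R = 7/3 (R = 7/(-2 + 5) = 7/3 ≈ 2.3333)
I(v) = 1/(1 + v) (I(v) = 1/(v + 1) = 1/(1 + v))
((-26 - 1*(-19)) + I(R))*(-97) = ((-26 - 1*(-19)) + 1/(1 + 7/3))*(-97) = ((-26 + 19) + 1/(10/3))*(-97) = (-7 + 3/10)*(-97) = -67/10*(-97) = 6499/10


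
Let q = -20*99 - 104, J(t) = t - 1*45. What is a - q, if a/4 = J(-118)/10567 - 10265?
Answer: -411860044/10567 ≈ -38976.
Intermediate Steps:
J(t) = -45 + t (J(t) = t - 45 = -45 + t)
a = -433881672/10567 (a = 4*((-45 - 118)/10567 - 10265) = 4*(-163*1/10567 - 10265) = 4*(-163/10567 - 10265) = 4*(-108470418/10567) = -433881672/10567 ≈ -41060.)
q = -2084 (q = -1980 - 104 = -2084)
a - q = -433881672/10567 - 1*(-2084) = -433881672/10567 + 2084 = -411860044/10567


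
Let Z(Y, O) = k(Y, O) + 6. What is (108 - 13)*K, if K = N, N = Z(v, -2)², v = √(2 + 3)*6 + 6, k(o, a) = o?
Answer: 30780 + 13680*√5 ≈ 61369.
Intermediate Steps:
v = 6 + 6*√5 (v = √5*6 + 6 = 6*√5 + 6 = 6 + 6*√5 ≈ 19.416)
Z(Y, O) = 6 + Y (Z(Y, O) = Y + 6 = 6 + Y)
N = (12 + 6*√5)² (N = (6 + (6 + 6*√5))² = (12 + 6*√5)² ≈ 645.99)
K = 324 + 144*√5 ≈ 645.99
(108 - 13)*K = (108 - 13)*(324 + 144*√5) = 95*(324 + 144*√5) = 30780 + 13680*√5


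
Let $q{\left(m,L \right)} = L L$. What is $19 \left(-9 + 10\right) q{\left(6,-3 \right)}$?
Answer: $171$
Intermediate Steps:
$q{\left(m,L \right)} = L^{2}$
$19 \left(-9 + 10\right) q{\left(6,-3 \right)} = 19 \left(-9 + 10\right) \left(-3\right)^{2} = 19 \cdot 1 \cdot 9 = 19 \cdot 9 = 171$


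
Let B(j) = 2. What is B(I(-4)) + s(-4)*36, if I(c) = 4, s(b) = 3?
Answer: 110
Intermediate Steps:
B(I(-4)) + s(-4)*36 = 2 + 3*36 = 2 + 108 = 110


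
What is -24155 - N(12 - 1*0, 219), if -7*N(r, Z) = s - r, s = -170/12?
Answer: -1014667/42 ≈ -24159.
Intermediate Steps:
s = -85/6 (s = -170*1/12 = -85/6 ≈ -14.167)
N(r, Z) = 85/42 + r/7 (N(r, Z) = -(-85/6 - r)/7 = 85/42 + r/7)
-24155 - N(12 - 1*0, 219) = -24155 - (85/42 + (12 - 1*0)/7) = -24155 - (85/42 + (12 + 0)/7) = -24155 - (85/42 + (1/7)*12) = -24155 - (85/42 + 12/7) = -24155 - 1*157/42 = -24155 - 157/42 = -1014667/42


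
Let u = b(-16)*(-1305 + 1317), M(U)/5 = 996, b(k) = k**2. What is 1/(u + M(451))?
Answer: 1/8052 ≈ 0.00012419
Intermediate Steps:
M(U) = 4980 (M(U) = 5*996 = 4980)
u = 3072 (u = (-16)**2*(-1305 + 1317) = 256*12 = 3072)
1/(u + M(451)) = 1/(3072 + 4980) = 1/8052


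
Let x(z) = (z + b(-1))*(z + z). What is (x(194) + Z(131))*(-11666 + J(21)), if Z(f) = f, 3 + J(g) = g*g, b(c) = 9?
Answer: -885833060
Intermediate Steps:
J(g) = -3 + g**2 (J(g) = -3 + g*g = -3 + g**2)
x(z) = 2*z*(9 + z) (x(z) = (z + 9)*(z + z) = (9 + z)*(2*z) = 2*z*(9 + z))
(x(194) + Z(131))*(-11666 + J(21)) = (2*194*(9 + 194) + 131)*(-11666 + (-3 + 21**2)) = (2*194*203 + 131)*(-11666 + (-3 + 441)) = (78764 + 131)*(-11666 + 438) = 78895*(-11228) = -885833060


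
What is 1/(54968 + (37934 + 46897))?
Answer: 1/139799 ≈ 7.1531e-6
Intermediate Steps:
1/(54968 + (37934 + 46897)) = 1/(54968 + 84831) = 1/139799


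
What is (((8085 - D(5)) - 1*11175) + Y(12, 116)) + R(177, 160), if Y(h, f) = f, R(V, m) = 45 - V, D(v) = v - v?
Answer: -3106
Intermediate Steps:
D(v) = 0
(((8085 - D(5)) - 1*11175) + Y(12, 116)) + R(177, 160) = (((8085 - 1*0) - 1*11175) + 116) + (45 - 1*177) = (((8085 + 0) - 11175) + 116) + (45 - 177) = ((8085 - 11175) + 116) - 132 = (-3090 + 116) - 132 = -2974 - 132 = -3106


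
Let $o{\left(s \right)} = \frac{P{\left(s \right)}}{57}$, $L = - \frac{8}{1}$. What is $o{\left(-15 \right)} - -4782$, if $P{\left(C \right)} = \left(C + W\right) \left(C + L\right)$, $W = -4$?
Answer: $\frac{14369}{3} \approx 4789.7$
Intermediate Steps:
$L = -8$ ($L = \left(-8\right) 1 = -8$)
$P{\left(C \right)} = \left(-8 + C\right) \left(-4 + C\right)$ ($P{\left(C \right)} = \left(C - 4\right) \left(C - 8\right) = \left(-4 + C\right) \left(-8 + C\right) = \left(-8 + C\right) \left(-4 + C\right)$)
$o{\left(s \right)} = \frac{32}{57} - \frac{4 s}{19} + \frac{s^{2}}{57}$ ($o{\left(s \right)} = \frac{32 + s^{2} - 12 s}{57} = \left(32 + s^{2} - 12 s\right) \frac{1}{57} = \frac{32}{57} - \frac{4 s}{19} + \frac{s^{2}}{57}$)
$o{\left(-15 \right)} - -4782 = \left(\frac{32}{57} - - \frac{60}{19} + \frac{\left(-15\right)^{2}}{57}\right) - -4782 = \left(\frac{32}{57} + \frac{60}{19} + \frac{1}{57} \cdot 225\right) + 4782 = \left(\frac{32}{57} + \frac{60}{19} + \frac{75}{19}\right) + 4782 = \frac{23}{3} + 4782 = \frac{14369}{3}$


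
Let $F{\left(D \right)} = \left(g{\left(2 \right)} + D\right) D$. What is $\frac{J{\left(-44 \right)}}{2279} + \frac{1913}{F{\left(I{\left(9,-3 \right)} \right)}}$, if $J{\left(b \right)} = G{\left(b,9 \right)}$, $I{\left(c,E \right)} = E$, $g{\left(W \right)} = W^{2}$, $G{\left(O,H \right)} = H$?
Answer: $- \frac{4359700}{6837} \approx -637.66$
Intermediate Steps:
$J{\left(b \right)} = 9$
$F{\left(D \right)} = D \left(4 + D\right)$ ($F{\left(D \right)} = \left(2^{2} + D\right) D = \left(4 + D\right) D = D \left(4 + D\right)$)
$\frac{J{\left(-44 \right)}}{2279} + \frac{1913}{F{\left(I{\left(9,-3 \right)} \right)}} = \frac{9}{2279} + \frac{1913}{\left(-3\right) \left(4 - 3\right)} = 9 \cdot \frac{1}{2279} + \frac{1913}{\left(-3\right) 1} = \frac{9}{2279} + \frac{1913}{-3} = \frac{9}{2279} + 1913 \left(- \frac{1}{3}\right) = \frac{9}{2279} - \frac{1913}{3} = - \frac{4359700}{6837}$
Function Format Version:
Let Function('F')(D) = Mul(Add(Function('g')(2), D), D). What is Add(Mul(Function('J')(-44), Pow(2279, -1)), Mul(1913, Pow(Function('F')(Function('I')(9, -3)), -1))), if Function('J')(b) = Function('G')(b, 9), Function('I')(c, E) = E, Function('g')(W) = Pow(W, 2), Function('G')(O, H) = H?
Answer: Rational(-4359700, 6837) ≈ -637.66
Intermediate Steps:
Function('J')(b) = 9
Function('F')(D) = Mul(D, Add(4, D)) (Function('F')(D) = Mul(Add(Pow(2, 2), D), D) = Mul(Add(4, D), D) = Mul(D, Add(4, D)))
Add(Mul(Function('J')(-44), Pow(2279, -1)), Mul(1913, Pow(Function('F')(Function('I')(9, -3)), -1))) = Add(Mul(9, Pow(2279, -1)), Mul(1913, Pow(Mul(-3, Add(4, -3)), -1))) = Add(Mul(9, Rational(1, 2279)), Mul(1913, Pow(Mul(-3, 1), -1))) = Add(Rational(9, 2279), Mul(1913, Pow(-3, -1))) = Add(Rational(9, 2279), Mul(1913, Rational(-1, 3))) = Add(Rational(9, 2279), Rational(-1913, 3)) = Rational(-4359700, 6837)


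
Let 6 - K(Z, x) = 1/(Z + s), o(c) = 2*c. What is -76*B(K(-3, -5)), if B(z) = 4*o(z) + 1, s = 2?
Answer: -4332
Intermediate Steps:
K(Z, x) = 6 - 1/(2 + Z) (K(Z, x) = 6 - 1/(Z + 2) = 6 - 1/(2 + Z))
B(z) = 1 + 8*z (B(z) = 4*(2*z) + 1 = 8*z + 1 = 1 + 8*z)
-76*B(K(-3, -5)) = -76*(1 + 8*((11 + 6*(-3))/(2 - 3))) = -76*(1 + 8*((11 - 18)/(-1))) = -76*(1 + 8*(-1*(-7))) = -76*(1 + 8*7) = -76*(1 + 56) = -76*57 = -4332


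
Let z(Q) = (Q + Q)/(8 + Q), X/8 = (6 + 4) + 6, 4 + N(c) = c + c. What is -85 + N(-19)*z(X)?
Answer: -2789/17 ≈ -164.06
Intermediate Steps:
N(c) = -4 + 2*c (N(c) = -4 + (c + c) = -4 + 2*c)
X = 128 (X = 8*((6 + 4) + 6) = 8*(10 + 6) = 8*16 = 128)
z(Q) = 2*Q/(8 + Q) (z(Q) = (2*Q)/(8 + Q) = 2*Q/(8 + Q))
-85 + N(-19)*z(X) = -85 + (-4 + 2*(-19))*(2*128/(8 + 128)) = -85 + (-4 - 38)*(2*128/136) = -85 - 84*128/136 = -85 - 42*32/17 = -85 - 1344/17 = -2789/17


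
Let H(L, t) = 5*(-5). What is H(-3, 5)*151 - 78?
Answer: -3853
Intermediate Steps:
H(L, t) = -25
H(-3, 5)*151 - 78 = -25*151 - 78 = -3775 - 78 = -3853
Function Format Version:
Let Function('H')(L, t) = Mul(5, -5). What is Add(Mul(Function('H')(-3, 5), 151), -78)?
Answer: -3853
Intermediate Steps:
Function('H')(L, t) = -25
Add(Mul(Function('H')(-3, 5), 151), -78) = Add(Mul(-25, 151), -78) = Add(-3775, -78) = -3853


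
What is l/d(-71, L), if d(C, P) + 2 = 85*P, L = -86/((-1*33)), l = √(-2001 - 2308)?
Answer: 33*I*√4309/7244 ≈ 0.29904*I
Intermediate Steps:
l = I*√4309 (l = √(-4309) = I*√4309 ≈ 65.643*I)
L = 86/33 (L = -86/(-33) = -86*(-1/33) = 86/33 ≈ 2.6061)
d(C, P) = -2 + 85*P
l/d(-71, L) = (I*√4309)/(-2 + 85*(86/33)) = (I*√4309)/(-2 + 7310/33) = (I*√4309)/(7244/33) = (I*√4309)*(33/7244) = 33*I*√4309/7244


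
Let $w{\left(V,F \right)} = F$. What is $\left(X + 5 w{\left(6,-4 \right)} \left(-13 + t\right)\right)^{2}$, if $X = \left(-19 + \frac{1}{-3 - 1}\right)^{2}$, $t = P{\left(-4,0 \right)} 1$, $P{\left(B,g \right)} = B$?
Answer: $\frac{129254161}{256} \approx 5.049 \cdot 10^{5}$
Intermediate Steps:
$t = -4$ ($t = \left(-4\right) 1 = -4$)
$X = \frac{5929}{16}$ ($X = \left(-19 + \frac{1}{-4}\right)^{2} = \left(-19 - \frac{1}{4}\right)^{2} = \left(- \frac{77}{4}\right)^{2} = \frac{5929}{16} \approx 370.56$)
$\left(X + 5 w{\left(6,-4 \right)} \left(-13 + t\right)\right)^{2} = \left(\frac{5929}{16} + 5 \left(-4\right) \left(-13 - 4\right)\right)^{2} = \left(\frac{5929}{16} - -340\right)^{2} = \left(\frac{5929}{16} + 340\right)^{2} = \left(\frac{11369}{16}\right)^{2} = \frac{129254161}{256}$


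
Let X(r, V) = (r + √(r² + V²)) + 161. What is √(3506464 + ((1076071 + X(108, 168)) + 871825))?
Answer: √(5454629 + 12*√277) ≈ 2335.6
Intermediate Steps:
X(r, V) = 161 + r + √(V² + r²) (X(r, V) = (r + √(V² + r²)) + 161 = 161 + r + √(V² + r²))
√(3506464 + ((1076071 + X(108, 168)) + 871825)) = √(3506464 + ((1076071 + (161 + 108 + √(168² + 108²))) + 871825)) = √(3506464 + ((1076071 + (161 + 108 + √(28224 + 11664))) + 871825)) = √(3506464 + ((1076071 + (161 + 108 + √39888)) + 871825)) = √(3506464 + ((1076071 + (161 + 108 + 12*√277)) + 871825)) = √(3506464 + ((1076071 + (269 + 12*√277)) + 871825)) = √(3506464 + ((1076340 + 12*√277) + 871825)) = √(3506464 + (1948165 + 12*√277)) = √(5454629 + 12*√277)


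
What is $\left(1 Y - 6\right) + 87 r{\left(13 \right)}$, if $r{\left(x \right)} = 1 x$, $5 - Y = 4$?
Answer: $1126$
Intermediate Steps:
$Y = 1$ ($Y = 5 - 4 = 1$)
$r{\left(x \right)} = x$
$\left(1 Y - 6\right) + 87 r{\left(13 \right)} = \left(1 \cdot 1 - 6\right) + 87 \cdot 13 = \left(1 - 6\right) + 1131 = -5 + 1131 = 1126$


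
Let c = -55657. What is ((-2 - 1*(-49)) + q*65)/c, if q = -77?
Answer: 4958/55657 ≈ 0.089081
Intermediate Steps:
((-2 - 1*(-49)) + q*65)/c = ((-2 - 1*(-49)) - 77*65)/(-55657) = ((-2 + 49) - 5005)*(-1/55657) = (47 - 5005)*(-1/55657) = -4958*(-1/55657) = 4958/55657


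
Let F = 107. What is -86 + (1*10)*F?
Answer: 984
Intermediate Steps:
-86 + (1*10)*F = -86 + (1*10)*107 = -86 + 10*107 = -86 + 1070 = 984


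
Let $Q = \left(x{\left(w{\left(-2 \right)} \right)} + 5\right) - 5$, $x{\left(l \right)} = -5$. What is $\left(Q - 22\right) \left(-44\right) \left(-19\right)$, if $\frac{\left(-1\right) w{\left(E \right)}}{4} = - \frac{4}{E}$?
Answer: $-22572$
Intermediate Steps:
$w{\left(E \right)} = \frac{16}{E}$ ($w{\left(E \right)} = - 4 \left(- \frac{4}{E}\right) = \frac{16}{E}$)
$Q = -5$ ($Q = \left(-5 + 5\right) - 5 = 0 - 5 = -5$)
$\left(Q - 22\right) \left(-44\right) \left(-19\right) = \left(-5 - 22\right) \left(-44\right) \left(-19\right) = \left(-27\right) \left(-44\right) \left(-19\right) = 1188 \left(-19\right) = -22572$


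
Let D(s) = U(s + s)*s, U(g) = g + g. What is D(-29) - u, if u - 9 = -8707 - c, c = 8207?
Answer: 20269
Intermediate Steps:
U(g) = 2*g
u = -16905 (u = 9 + (-8707 - 1*8207) = 9 + (-8707 - 8207) = 9 - 16914 = -16905)
D(s) = 4*s**2 (D(s) = (2*(s + s))*s = (2*(2*s))*s = (4*s)*s = 4*s**2)
D(-29) - u = 4*(-29)**2 - 1*(-16905) = 4*841 + 16905 = 3364 + 16905 = 20269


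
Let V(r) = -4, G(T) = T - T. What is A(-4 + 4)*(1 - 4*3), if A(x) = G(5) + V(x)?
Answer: 44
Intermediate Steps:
G(T) = 0
A(x) = -4 (A(x) = 0 - 4 = -4)
A(-4 + 4)*(1 - 4*3) = -4*(1 - 4*3) = -4*(1 - 12) = -4*(-11) = 44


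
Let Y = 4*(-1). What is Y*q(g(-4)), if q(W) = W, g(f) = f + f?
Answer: 32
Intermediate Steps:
g(f) = 2*f
Y = -4
Y*q(g(-4)) = -8*(-4) = -4*(-8) = 32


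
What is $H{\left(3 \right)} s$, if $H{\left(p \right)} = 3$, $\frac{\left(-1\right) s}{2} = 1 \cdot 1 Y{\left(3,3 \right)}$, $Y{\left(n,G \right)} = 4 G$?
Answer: $-72$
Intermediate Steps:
$s = -24$ ($s = - 2 \cdot 1 \cdot 1 \cdot 4 \cdot 3 = - 2 \cdot 1 \cdot 12 = \left(-2\right) 12 = -24$)
$H{\left(3 \right)} s = 3 \left(-24\right) = -72$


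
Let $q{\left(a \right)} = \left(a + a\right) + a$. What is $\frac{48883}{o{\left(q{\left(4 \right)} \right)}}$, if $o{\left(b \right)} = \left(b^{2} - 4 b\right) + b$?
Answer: $\frac{48883}{108} \approx 452.62$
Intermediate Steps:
$q{\left(a \right)} = 3 a$ ($q{\left(a \right)} = 2 a + a = 3 a$)
$o{\left(b \right)} = b^{2} - 3 b$
$\frac{48883}{o{\left(q{\left(4 \right)} \right)}} = \frac{48883}{3 \cdot 4 \left(-3 + 3 \cdot 4\right)} = \frac{48883}{12 \left(-3 + 12\right)} = \frac{48883}{12 \cdot 9} = \frac{48883}{108}$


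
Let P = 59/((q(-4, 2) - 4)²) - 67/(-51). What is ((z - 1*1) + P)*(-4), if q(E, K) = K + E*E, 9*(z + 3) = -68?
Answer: 298105/7497 ≈ 39.763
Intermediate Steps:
z = -95/9 (z = -3 + (⅑)*(-68) = -3 - 68/9 = -95/9 ≈ -10.556)
q(E, K) = K + E²
P = 16141/9996 (P = 59/(((2 + (-4)²) - 4)²) - 67/(-51) = 59/(((2 + 16) - 4)²) - 67*(-1/51) = 59/((18 - 4)²) + 67/51 = 59/(14²) + 67/51 = 59/196 + 67/51 = 16141/9996 ≈ 1.6147)
((z - 1*1) + P)*(-4) = ((-95/9 - 1*1) + 16141/9996)*(-4) = ((-95/9 - 1) + 16141/9996)*(-4) = (-104/9 + 16141/9996)*(-4) = -298105/29988*(-4) = 298105/7497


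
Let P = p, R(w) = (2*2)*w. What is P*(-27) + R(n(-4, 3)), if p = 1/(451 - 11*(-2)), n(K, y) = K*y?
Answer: -22731/473 ≈ -48.057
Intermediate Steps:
R(w) = 4*w
p = 1/473 (p = 1/(451 + 22) = 1/473 ≈ 0.0021142)
P = 1/473 ≈ 0.0021142
P*(-27) + R(n(-4, 3)) = (1/473)*(-27) + 4*(-4*3) = -27/473 + 4*(-12) = -27/473 - 48 = -22731/473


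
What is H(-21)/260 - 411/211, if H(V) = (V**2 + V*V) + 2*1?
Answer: 1532/1055 ≈ 1.4521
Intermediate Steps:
H(V) = 2 + 2*V**2 (H(V) = (V**2 + V**2) + 2 = 2*V**2 + 2 = 2 + 2*V**2)
H(-21)/260 - 411/211 = (2 + 2*(-21)**2)/260 - 411/211 = (2 + 2*441)*(1/260) - 411*1/211 = (2 + 882)*(1/260) - 411/211 = 884*(1/260) - 411/211 = 17/5 - 411/211 = 1532/1055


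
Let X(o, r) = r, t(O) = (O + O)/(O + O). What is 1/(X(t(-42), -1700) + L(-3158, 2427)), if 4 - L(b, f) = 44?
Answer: -1/1740 ≈ -0.00057471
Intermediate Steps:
t(O) = 1 (t(O) = (2*O)/((2*O)) = (2*O)*(1/(2*O)) = 1)
L(b, f) = -40 (L(b, f) = 4 - 1*44 = 4 - 44 = -40)
1/(X(t(-42), -1700) + L(-3158, 2427)) = 1/(-1700 - 40) = 1/(-1740) = -1/1740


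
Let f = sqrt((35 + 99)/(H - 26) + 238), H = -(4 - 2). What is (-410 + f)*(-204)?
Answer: 83640 - 102*sqrt(45710)/7 ≈ 80525.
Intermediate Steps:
H = -2 (H = -1*2 = -2)
f = sqrt(45710)/14 (f = sqrt((35 + 99)/(-2 - 26) + 238) = sqrt(134/(-28) + 238) = sqrt(134*(-1/28) + 238) = sqrt(-67/14 + 238) = sqrt(3265/14) = sqrt(45710)/14 ≈ 15.271)
(-410 + f)*(-204) = (-410 + sqrt(45710)/14)*(-204) = 83640 - 102*sqrt(45710)/7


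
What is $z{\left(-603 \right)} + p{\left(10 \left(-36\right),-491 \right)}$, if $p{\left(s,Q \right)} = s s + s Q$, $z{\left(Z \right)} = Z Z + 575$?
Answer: $670544$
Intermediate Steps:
$z{\left(Z \right)} = 575 + Z^{2}$ ($z{\left(Z \right)} = Z^{2} + 575 = 575 + Z^{2}$)
$p{\left(s,Q \right)} = s^{2} + Q s$
$z{\left(-603 \right)} + p{\left(10 \left(-36\right),-491 \right)} = \left(575 + \left(-603\right)^{2}\right) + 10 \left(-36\right) \left(-491 + 10 \left(-36\right)\right) = \left(575 + 363609\right) - 360 \left(-491 - 360\right) = 364184 - -306360 = 364184 + 306360 = 670544$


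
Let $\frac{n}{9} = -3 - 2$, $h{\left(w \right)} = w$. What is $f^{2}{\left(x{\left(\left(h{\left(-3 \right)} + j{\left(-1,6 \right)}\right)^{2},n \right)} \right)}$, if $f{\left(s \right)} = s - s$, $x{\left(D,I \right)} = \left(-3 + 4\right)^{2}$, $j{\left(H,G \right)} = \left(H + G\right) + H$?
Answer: $0$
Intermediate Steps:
$j{\left(H,G \right)} = G + 2 H$ ($j{\left(H,G \right)} = \left(G + H\right) + H = G + 2 H$)
$n = -45$ ($n = 9 \left(-3 - 2\right) = 9 \left(-5\right) = -45$)
$x{\left(D,I \right)} = 1$ ($x{\left(D,I \right)} = 1^{2} = 1$)
$f{\left(s \right)} = 0$
$f^{2}{\left(x{\left(\left(h{\left(-3 \right)} + j{\left(-1,6 \right)}\right)^{2},n \right)} \right)} = 0^{2} = 0$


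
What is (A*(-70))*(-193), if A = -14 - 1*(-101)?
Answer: 1175370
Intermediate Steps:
A = 87 (A = -14 + 101 = 87)
(A*(-70))*(-193) = (87*(-70))*(-193) = -6090*(-193) = 1175370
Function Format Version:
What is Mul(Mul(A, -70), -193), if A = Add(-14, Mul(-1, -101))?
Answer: 1175370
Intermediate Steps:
A = 87 (A = Add(-14, 101) = 87)
Mul(Mul(A, -70), -193) = Mul(Mul(87, -70), -193) = Mul(-6090, -193) = 1175370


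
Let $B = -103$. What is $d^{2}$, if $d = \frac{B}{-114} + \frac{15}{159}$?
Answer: $\frac{36348841}{36505764} \approx 0.9957$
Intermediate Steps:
$d = \frac{6029}{6042}$ ($d = - \frac{103}{-114} + \frac{15}{159} = \left(-103\right) \left(- \frac{1}{114}\right) + 15 \cdot \frac{1}{159} = \frac{103}{114} + \frac{5}{53} = \frac{6029}{6042} \approx 0.99785$)
$d^{2} = \left(\frac{6029}{6042}\right)^{2} = \frac{36348841}{36505764}$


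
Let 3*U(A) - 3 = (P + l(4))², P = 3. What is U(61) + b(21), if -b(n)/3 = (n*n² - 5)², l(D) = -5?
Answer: -771061817/3 ≈ -2.5702e+8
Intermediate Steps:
U(A) = 7/3 (U(A) = 1 + (3 - 5)²/3 = 1 + (⅓)*(-2)² = 1 + (⅓)*4 = 1 + 4/3 = 7/3)
b(n) = -3*(-5 + n³)² (b(n) = -3*(n*n² - 5)² = -3*(n³ - 5)² = -3*(-5 + n³)²)
U(61) + b(21) = 7/3 - 3*(-5 + 21³)² = 7/3 - 3*(-5 + 9261)² = 7/3 - 3*9256² = 7/3 - 3*85673536 = 7/3 - 257020608 = -771061817/3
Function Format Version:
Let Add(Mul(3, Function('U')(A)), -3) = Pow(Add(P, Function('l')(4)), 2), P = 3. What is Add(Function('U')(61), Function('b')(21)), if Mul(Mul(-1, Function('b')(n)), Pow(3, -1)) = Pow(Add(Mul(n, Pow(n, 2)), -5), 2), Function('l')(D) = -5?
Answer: Rational(-771061817, 3) ≈ -2.5702e+8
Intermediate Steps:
Function('U')(A) = Rational(7, 3) (Function('U')(A) = Add(1, Mul(Rational(1, 3), Pow(Add(3, -5), 2))) = Add(1, Mul(Rational(1, 3), Pow(-2, 2))) = Add(1, Mul(Rational(1, 3), 4)) = Add(1, Rational(4, 3)) = Rational(7, 3))
Function('b')(n) = Mul(-3, Pow(Add(-5, Pow(n, 3)), 2)) (Function('b')(n) = Mul(-3, Pow(Add(Mul(n, Pow(n, 2)), -5), 2)) = Mul(-3, Pow(Add(Pow(n, 3), -5), 2)) = Mul(-3, Pow(Add(-5, Pow(n, 3)), 2)))
Add(Function('U')(61), Function('b')(21)) = Add(Rational(7, 3), Mul(-3, Pow(Add(-5, Pow(21, 3)), 2))) = Add(Rational(7, 3), Mul(-3, Pow(Add(-5, 9261), 2))) = Add(Rational(7, 3), Mul(-3, Pow(9256, 2))) = Add(Rational(7, 3), Mul(-3, 85673536)) = Add(Rational(7, 3), -257020608) = Rational(-771061817, 3)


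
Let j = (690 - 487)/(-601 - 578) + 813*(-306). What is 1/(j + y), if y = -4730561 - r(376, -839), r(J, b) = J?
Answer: -1179/5871084188 ≈ -2.0081e-7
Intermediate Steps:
y = -4730937 (y = -4730561 - 1*376 = -4730561 - 376 = -4730937)
j = -293309465/1179 (j = 203/(-1179) - 248778 = 203*(-1/1179) - 248778 = -203/1179 - 248778 = -293309465/1179 ≈ -2.4878e+5)
1/(j + y) = 1/(-293309465/1179 - 4730937) = 1/(-5871084188/1179) = -1179/5871084188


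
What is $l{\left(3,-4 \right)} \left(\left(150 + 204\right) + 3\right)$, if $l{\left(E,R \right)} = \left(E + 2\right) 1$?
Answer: $1785$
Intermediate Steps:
$l{\left(E,R \right)} = 2 + E$ ($l{\left(E,R \right)} = \left(2 + E\right) 1 = 2 + E$)
$l{\left(3,-4 \right)} \left(\left(150 + 204\right) + 3\right) = \left(2 + 3\right) \left(\left(150 + 204\right) + 3\right) = 5 \left(354 + 3\right) = 5 \cdot 357 = 1785$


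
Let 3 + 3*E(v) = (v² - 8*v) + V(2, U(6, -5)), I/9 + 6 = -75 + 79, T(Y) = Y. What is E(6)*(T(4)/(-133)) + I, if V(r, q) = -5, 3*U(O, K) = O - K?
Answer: -7102/399 ≈ -17.799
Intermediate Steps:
U(O, K) = -K/3 + O/3 (U(O, K) = (O - K)/3 = -K/3 + O/3)
I = -18 (I = -54 + 9*(-75 + 79) = -54 + 9*4 = -54 + 36 = -18)
E(v) = -8/3 - 8*v/3 + v²/3 (E(v) = -1 + ((v² - 8*v) - 5)/3 = -1 + (-5 + v² - 8*v)/3 = -1 + (-5/3 - 8*v/3 + v²/3) = -8/3 - 8*v/3 + v²/3)
E(6)*(T(4)/(-133)) + I = (-8/3 - 8/3*6 + (⅓)*6²)*(4/(-133)) - 18 = (-8/3 - 16 + (⅓)*36)*(4*(-1/133)) - 18 = (-8/3 - 16 + 12)*(-4/133) - 18 = -20/3*(-4/133) - 18 = 80/399 - 18 = -7102/399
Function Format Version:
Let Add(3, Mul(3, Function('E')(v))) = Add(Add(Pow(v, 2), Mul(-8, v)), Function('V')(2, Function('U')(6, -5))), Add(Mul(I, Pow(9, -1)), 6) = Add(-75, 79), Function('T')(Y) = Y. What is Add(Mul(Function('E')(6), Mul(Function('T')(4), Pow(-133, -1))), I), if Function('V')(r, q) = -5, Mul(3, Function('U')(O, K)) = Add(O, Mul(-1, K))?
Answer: Rational(-7102, 399) ≈ -17.799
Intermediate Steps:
Function('U')(O, K) = Add(Mul(Rational(-1, 3), K), Mul(Rational(1, 3), O)) (Function('U')(O, K) = Mul(Rational(1, 3), Add(O, Mul(-1, K))) = Add(Mul(Rational(-1, 3), K), Mul(Rational(1, 3), O)))
I = -18 (I = Add(-54, Mul(9, Add(-75, 79))) = Add(-54, Mul(9, 4)) = Add(-54, 36) = -18)
Function('E')(v) = Add(Rational(-8, 3), Mul(Rational(-8, 3), v), Mul(Rational(1, 3), Pow(v, 2))) (Function('E')(v) = Add(-1, Mul(Rational(1, 3), Add(Add(Pow(v, 2), Mul(-8, v)), -5))) = Add(-1, Mul(Rational(1, 3), Add(-5, Pow(v, 2), Mul(-8, v)))) = Add(-1, Add(Rational(-5, 3), Mul(Rational(-8, 3), v), Mul(Rational(1, 3), Pow(v, 2)))) = Add(Rational(-8, 3), Mul(Rational(-8, 3), v), Mul(Rational(1, 3), Pow(v, 2))))
Add(Mul(Function('E')(6), Mul(Function('T')(4), Pow(-133, -1))), I) = Add(Mul(Add(Rational(-8, 3), Mul(Rational(-8, 3), 6), Mul(Rational(1, 3), Pow(6, 2))), Mul(4, Pow(-133, -1))), -18) = Add(Mul(Add(Rational(-8, 3), -16, Mul(Rational(1, 3), 36)), Mul(4, Rational(-1, 133))), -18) = Add(Mul(Add(Rational(-8, 3), -16, 12), Rational(-4, 133)), -18) = Add(Mul(Rational(-20, 3), Rational(-4, 133)), -18) = Add(Rational(80, 399), -18) = Rational(-7102, 399)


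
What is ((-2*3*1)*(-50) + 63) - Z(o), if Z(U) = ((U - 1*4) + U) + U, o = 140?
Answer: -53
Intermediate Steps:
Z(U) = -4 + 3*U (Z(U) = ((U - 4) + U) + U = ((-4 + U) + U) + U = (-4 + 2*U) + U = -4 + 3*U)
((-2*3*1)*(-50) + 63) - Z(o) = ((-2*3*1)*(-50) + 63) - (-4 + 3*140) = (-6*1*(-50) + 63) - (-4 + 420) = (-6*(-50) + 63) - 1*416 = (300 + 63) - 416 = 363 - 416 = -53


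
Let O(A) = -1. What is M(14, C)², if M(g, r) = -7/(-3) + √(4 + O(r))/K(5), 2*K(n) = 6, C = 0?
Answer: (7 + √3)²/9 ≈ 8.4721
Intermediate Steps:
K(n) = 3 (K(n) = (½)*6 = 3)
M(g, r) = 7/3 + √3/3 (M(g, r) = -7/(-3) + √(4 - 1)/3 = -7*(-⅓) + √3*(⅓) = 7/3 + √3/3)
M(14, C)² = (7/3 + √3/3)²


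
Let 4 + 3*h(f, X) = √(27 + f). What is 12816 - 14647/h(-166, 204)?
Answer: 2162244/155 + 43941*I*√139/155 ≈ 13950.0 + 3342.3*I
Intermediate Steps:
h(f, X) = -4/3 + √(27 + f)/3
12816 - 14647/h(-166, 204) = 12816 - 14647/(-4/3 + √(27 - 166)/3) = 12816 - 14647/(-4/3 + √(-139)/3) = 12816 - 14647/(-4/3 + (I*√139)/3) = 12816 - 14647/(-4/3 + I*√139/3)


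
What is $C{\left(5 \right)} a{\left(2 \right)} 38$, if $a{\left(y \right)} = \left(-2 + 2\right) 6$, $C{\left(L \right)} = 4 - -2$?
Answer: $0$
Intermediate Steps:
$C{\left(L \right)} = 6$ ($C{\left(L \right)} = 4 + 2 = 6$)
$a{\left(y \right)} = 0$ ($a{\left(y \right)} = 0 \cdot 6 = 0$)
$C{\left(5 \right)} a{\left(2 \right)} 38 = 6 \cdot 0 \cdot 38 = 0 \cdot 38 = 0$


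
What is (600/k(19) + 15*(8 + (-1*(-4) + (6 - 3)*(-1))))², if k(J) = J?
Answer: 10017225/361 ≈ 27749.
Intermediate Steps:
(600/k(19) + 15*(8 + (-1*(-4) + (6 - 3)*(-1))))² = (600/19 + 15*(8 + (-1*(-4) + (6 - 3)*(-1))))² = (600*(1/19) + 15*(8 + (4 + 3*(-1))))² = (600/19 + 15*(8 + (4 - 3)))² = (600/19 + 15*(8 + 1))² = (600/19 + 15*9)² = (600/19 + 135)² = (3165/19)² = 10017225/361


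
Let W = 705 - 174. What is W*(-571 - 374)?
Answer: -501795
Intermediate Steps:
W = 531
W*(-571 - 374) = 531*(-571 - 374) = 531*(-945) = -501795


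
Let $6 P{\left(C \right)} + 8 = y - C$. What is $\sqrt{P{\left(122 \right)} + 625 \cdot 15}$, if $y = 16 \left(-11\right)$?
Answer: $6 \sqrt{259} \approx 96.561$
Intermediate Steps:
$y = -176$
$P{\left(C \right)} = - \frac{92}{3} - \frac{C}{6}$ ($P{\left(C \right)} = - \frac{4}{3} + \frac{-176 - C}{6} = - \frac{4}{3} - \left(\frac{88}{3} + \frac{C}{6}\right) = - \frac{92}{3} - \frac{C}{6}$)
$\sqrt{P{\left(122 \right)} + 625 \cdot 15} = \sqrt{\left(- \frac{92}{3} - \frac{61}{3}\right) + 625 \cdot 15} = \sqrt{\left(- \frac{92}{3} - \frac{61}{3}\right) + 9375} = \sqrt{-51 + 9375} = \sqrt{9324} = 6 \sqrt{259}$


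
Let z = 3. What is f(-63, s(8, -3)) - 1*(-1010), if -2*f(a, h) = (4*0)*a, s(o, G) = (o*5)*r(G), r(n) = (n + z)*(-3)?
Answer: 1010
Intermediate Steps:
r(n) = -9 - 3*n (r(n) = (n + 3)*(-3) = (3 + n)*(-3) = -9 - 3*n)
s(o, G) = 5*o*(-9 - 3*G) (s(o, G) = (o*5)*(-9 - 3*G) = (5*o)*(-9 - 3*G) = 5*o*(-9 - 3*G))
f(a, h) = 0 (f(a, h) = -4*0*a/2 = -0*a = -½*0 = 0)
f(-63, s(8, -3)) - 1*(-1010) = 0 - 1*(-1010) = 0 + 1010 = 1010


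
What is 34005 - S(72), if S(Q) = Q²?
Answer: 28821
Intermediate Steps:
34005 - S(72) = 34005 - 1*72² = 34005 - 1*5184 = 34005 - 5184 = 28821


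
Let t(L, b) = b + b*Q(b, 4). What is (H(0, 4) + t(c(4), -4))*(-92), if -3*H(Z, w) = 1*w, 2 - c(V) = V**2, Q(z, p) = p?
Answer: 5888/3 ≈ 1962.7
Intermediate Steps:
c(V) = 2 - V**2
H(Z, w) = -w/3
t(L, b) = 5*b (t(L, b) = b + b*4 = b + 4*b = 5*b)
(H(0, 4) + t(c(4), -4))*(-92) = (-1/3*4 + 5*(-4))*(-92) = (-4/3 - 20)*(-92) = -64/3*(-92) = 5888/3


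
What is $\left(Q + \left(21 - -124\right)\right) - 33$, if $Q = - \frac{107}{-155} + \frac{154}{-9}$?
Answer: $\frac{133333}{1395} \approx 95.579$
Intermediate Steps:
$Q = - \frac{22907}{1395}$ ($Q = \left(-107\right) \left(- \frac{1}{155}\right) + 154 \left(- \frac{1}{9}\right) = \frac{107}{155} - \frac{154}{9} = - \frac{22907}{1395} \approx -16.421$)
$\left(Q + \left(21 - -124\right)\right) - 33 = \left(- \frac{22907}{1395} + \left(21 - -124\right)\right) - 33 = \left(- \frac{22907}{1395} + \left(21 + 124\right)\right) - 33 = \left(- \frac{22907}{1395} + 145\right) - 33 = \frac{179368}{1395} - 33 = \frac{133333}{1395}$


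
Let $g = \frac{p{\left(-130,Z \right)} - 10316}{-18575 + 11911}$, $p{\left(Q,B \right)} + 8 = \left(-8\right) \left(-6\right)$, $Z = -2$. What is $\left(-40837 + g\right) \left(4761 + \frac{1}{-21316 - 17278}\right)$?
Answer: $- \frac{1785798111615687}{9185372} \approx -1.9442 \cdot 10^{8}$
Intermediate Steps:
$p{\left(Q,B \right)} = 40$ ($p{\left(Q,B \right)} = -8 - -48 = -8 + 48 = 40$)
$g = \frac{367}{238}$ ($g = \frac{40 - 10316}{-18575 + 11911} = - \frac{10276}{-6664} = \left(-10276\right) \left(- \frac{1}{6664}\right) = \frac{367}{238} \approx 1.542$)
$\left(-40837 + g\right) \left(4761 + \frac{1}{-21316 - 17278}\right) = \left(-40837 + \frac{367}{238}\right) \left(4761 + \frac{1}{-21316 - 17278}\right) = - \frac{9718839 \left(4761 + \frac{1}{-38594}\right)}{238} = - \frac{9718839 \left(4761 - \frac{1}{38594}\right)}{238} = \left(- \frac{9718839}{238}\right) \frac{183746033}{38594} = - \frac{1785798111615687}{9185372}$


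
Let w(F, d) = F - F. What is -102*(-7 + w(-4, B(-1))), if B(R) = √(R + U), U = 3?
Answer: 714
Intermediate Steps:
B(R) = √(3 + R) (B(R) = √(R + 3) = √(3 + R))
w(F, d) = 0
-102*(-7 + w(-4, B(-1))) = -102*(-7 + 0) = -102*(-7) = 714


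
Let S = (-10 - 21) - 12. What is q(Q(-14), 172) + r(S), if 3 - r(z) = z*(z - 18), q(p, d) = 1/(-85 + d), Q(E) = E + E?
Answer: -227939/87 ≈ -2620.0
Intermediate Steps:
Q(E) = 2*E
S = -43 (S = -31 - 12 = -43)
r(z) = 3 - z*(-18 + z) (r(z) = 3 - z*(z - 18) = 3 - z*(-18 + z))
q(Q(-14), 172) + r(S) = 1/(-85 + 172) + (3 - 1*(-43)² + 18*(-43)) = 1/87 + (3 - 1*1849 - 774) = 1/87 + (3 - 1849 - 774) = 1/87 - 2620 = -227939/87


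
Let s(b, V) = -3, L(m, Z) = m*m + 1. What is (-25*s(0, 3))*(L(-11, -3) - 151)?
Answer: -2175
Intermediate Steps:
L(m, Z) = 1 + m² (L(m, Z) = m² + 1 = 1 + m²)
(-25*s(0, 3))*(L(-11, -3) - 151) = (-25*(-3))*((1 + (-11)²) - 151) = 75*((1 + 121) - 151) = 75*(122 - 151) = 75*(-29) = -2175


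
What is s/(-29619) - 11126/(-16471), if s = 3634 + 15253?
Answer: 18453217/487854549 ≈ 0.037825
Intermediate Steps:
s = 18887
s/(-29619) - 11126/(-16471) = 18887/(-29619) - 11126/(-16471) = 18887*(-1/29619) - 11126*(-1/16471) = -18887/29619 + 11126/16471 = 18453217/487854549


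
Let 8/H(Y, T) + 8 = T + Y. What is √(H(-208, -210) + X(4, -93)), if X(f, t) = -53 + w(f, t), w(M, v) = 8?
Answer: I*√2042457/213 ≈ 6.7096*I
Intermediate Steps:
H(Y, T) = 8/(-8 + T + Y) (H(Y, T) = 8/(-8 + (T + Y)) = 8/(-8 + T + Y))
X(f, t) = -45 (X(f, t) = -53 + 8 = -45)
√(H(-208, -210) + X(4, -93)) = √(8/(-8 - 210 - 208) - 45) = √(8/(-426) - 45) = √(8*(-1/426) - 45) = √(-4/213 - 45) = √(-9589/213) = I*√2042457/213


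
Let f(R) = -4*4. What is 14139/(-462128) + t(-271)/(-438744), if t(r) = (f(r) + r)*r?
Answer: -5268291359/25344485904 ≈ -0.20787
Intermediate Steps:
f(R) = -16
t(r) = r*(-16 + r) (t(r) = (-16 + r)*r = r*(-16 + r))
14139/(-462128) + t(-271)/(-438744) = 14139/(-462128) - 271*(-16 - 271)/(-438744) = 14139*(-1/462128) - 271*(-287)*(-1/438744) = -14139/462128 + 77777*(-1/438744) = -14139/462128 - 77777/438744 = -5268291359/25344485904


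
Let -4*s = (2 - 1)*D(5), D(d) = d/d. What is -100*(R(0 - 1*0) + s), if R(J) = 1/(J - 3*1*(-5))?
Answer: 55/3 ≈ 18.333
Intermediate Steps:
D(d) = 1
s = -¼ (s = -(2 - 1)/4 = -1/4 = -¼*1 = -¼ ≈ -0.25000)
R(J) = 1/(15 + J) (R(J) = 1/(J - 3*(-5)) = 1/(J + 15) = 1/(15 + J))
-100*(R(0 - 1*0) + s) = -100*(1/(15 + (0 - 1*0)) - ¼) = -100*(1/(15 + (0 + 0)) - ¼) = -100*(1/(15 + 0) - ¼) = -100*(1/15 - ¼) = -100*(-11/60) = 55/3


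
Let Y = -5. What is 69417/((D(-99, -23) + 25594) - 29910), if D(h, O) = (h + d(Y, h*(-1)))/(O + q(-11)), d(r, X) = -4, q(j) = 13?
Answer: -694170/43057 ≈ -16.122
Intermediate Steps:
D(h, O) = (-4 + h)/(13 + O) (D(h, O) = (h - 4)/(O + 13) = (-4 + h)/(13 + O))
69417/((D(-99, -23) + 25594) - 29910) = 69417/(((-4 - 99)/(13 - 23) + 25594) - 29910) = 69417/((-103/(-10) + 25594) - 29910) = 69417/((-1/10*(-103) + 25594) - 29910) = 69417/((103/10 + 25594) - 29910) = 69417/(256043/10 - 29910) = 69417/(-43057/10) = 69417*(-10/43057) = -694170/43057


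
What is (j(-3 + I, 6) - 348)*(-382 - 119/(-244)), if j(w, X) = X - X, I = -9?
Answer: 8098743/61 ≈ 1.3277e+5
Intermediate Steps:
j(w, X) = 0
(j(-3 + I, 6) - 348)*(-382 - 119/(-244)) = (0 - 348)*(-382 - 119/(-244)) = -348*(-382 - 119*(-1/244)) = -348*(-382 + 119/244) = -348*(-93089/244) = 8098743/61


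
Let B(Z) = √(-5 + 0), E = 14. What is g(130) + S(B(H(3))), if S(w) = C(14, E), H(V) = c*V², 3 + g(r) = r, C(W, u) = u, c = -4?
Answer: 141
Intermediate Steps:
g(r) = -3 + r
H(V) = -4*V²
B(Z) = I*√5 (B(Z) = √(-5) = I*√5)
S(w) = 14
g(130) + S(B(H(3))) = (-3 + 130) + 14 = 127 + 14 = 141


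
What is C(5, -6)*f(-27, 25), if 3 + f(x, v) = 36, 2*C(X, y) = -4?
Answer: -66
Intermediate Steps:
C(X, y) = -2 (C(X, y) = (½)*(-4) = -2)
f(x, v) = 33 (f(x, v) = -3 + 36 = 33)
C(5, -6)*f(-27, 25) = -2*33 = -66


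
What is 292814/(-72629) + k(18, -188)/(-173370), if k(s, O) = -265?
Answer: -10149183299/2518337946 ≈ -4.0301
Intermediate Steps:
292814/(-72629) + k(18, -188)/(-173370) = 292814/(-72629) - 265/(-173370) = 292814*(-1/72629) - 265*(-1/173370) = -292814/72629 + 53/34674 = -10149183299/2518337946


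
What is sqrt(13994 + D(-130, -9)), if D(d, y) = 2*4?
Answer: sqrt(14002) ≈ 118.33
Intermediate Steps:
D(d, y) = 8
sqrt(13994 + D(-130, -9)) = sqrt(13994 + 8) = sqrt(14002)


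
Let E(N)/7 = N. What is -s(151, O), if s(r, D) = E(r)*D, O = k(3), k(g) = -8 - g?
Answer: 11627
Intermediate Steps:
E(N) = 7*N
O = -11 (O = -8 - 1*3 = -8 - 3 = -11)
s(r, D) = 7*D*r (s(r, D) = (7*r)*D = 7*D*r)
-s(151, O) = -7*(-11)*151 = -1*(-11627) = 11627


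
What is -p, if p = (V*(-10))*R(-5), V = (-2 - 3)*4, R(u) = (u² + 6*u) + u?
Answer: 2000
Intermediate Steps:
R(u) = u² + 7*u
V = -20 (V = -5*4 = -20)
p = -2000 (p = (-20*(-10))*(-5*(7 - 5)) = 200*(-5*2) = 200*(-10) = -2000)
-p = -1*(-2000) = 2000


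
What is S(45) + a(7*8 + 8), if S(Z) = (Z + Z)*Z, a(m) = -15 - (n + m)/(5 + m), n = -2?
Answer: 278353/69 ≈ 4034.1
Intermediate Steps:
a(m) = -15 - (-2 + m)/(5 + m)
S(Z) = 2*Z² (S(Z) = (2*Z)*Z = 2*Z²)
S(45) + a(7*8 + 8) = 2*45² + (-73 - 16*(7*8 + 8))/(5 + (7*8 + 8)) = 2*2025 + (-73 - 16*(56 + 8))/(5 + (56 + 8)) = 4050 + (-73 - 16*64)/(5 + 64) = 4050 + (-73 - 1024)/69 = 4050 + (1/69)*(-1097) = 4050 - 1097/69 = 278353/69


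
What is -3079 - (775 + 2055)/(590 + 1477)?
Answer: -6367123/2067 ≈ -3080.4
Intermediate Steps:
-3079 - (775 + 2055)/(590 + 1477) = -3079 - 2830/2067 = -6367123/2067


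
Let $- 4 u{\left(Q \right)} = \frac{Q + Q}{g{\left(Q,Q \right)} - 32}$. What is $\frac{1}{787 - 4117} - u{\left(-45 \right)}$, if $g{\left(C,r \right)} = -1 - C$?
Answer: $- \frac{24979}{13320} \approx -1.8753$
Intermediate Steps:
$u{\left(Q \right)} = - \frac{Q}{2 \left(-33 - Q\right)}$ ($u{\left(Q \right)} = - \frac{\left(Q + Q\right) \frac{1}{\left(-1 - Q\right) - 32}}{4} = - \frac{2 Q \frac{1}{-33 - Q}}{4} = - \frac{Q}{2 \left(-33 - Q\right)}$)
$\frac{1}{787 - 4117} - u{\left(-45 \right)} = \frac{1}{787 - 4117} - \frac{1}{2} \left(-45\right) \frac{1}{33 - 45} = \frac{1}{-3330} - \frac{1}{2} \left(-45\right) \frac{1}{-12} = - \frac{1}{3330} - \frac{1}{2} \left(-45\right) \left(- \frac{1}{12}\right) = - \frac{1}{3330} - \frac{15}{8} = - \frac{24979}{13320}$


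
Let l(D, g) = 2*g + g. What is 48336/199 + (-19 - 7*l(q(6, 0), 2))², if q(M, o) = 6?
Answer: 788815/199 ≈ 3963.9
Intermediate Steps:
l(D, g) = 3*g
48336/199 + (-19 - 7*l(q(6, 0), 2))² = 48336/199 + (-19 - 21*2)² = 48336*(1/199) + (-19 - 7*6)² = 48336/199 + (-19 - 42)² = 48336/199 + (-61)² = 48336/199 + 3721 = 788815/199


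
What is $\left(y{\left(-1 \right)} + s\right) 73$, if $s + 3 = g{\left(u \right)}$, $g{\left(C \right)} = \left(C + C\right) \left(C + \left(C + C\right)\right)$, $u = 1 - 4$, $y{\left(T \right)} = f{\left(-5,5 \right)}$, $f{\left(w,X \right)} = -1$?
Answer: $3650$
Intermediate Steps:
$y{\left(T \right)} = -1$
$u = -3$ ($u = 1 - 4 = -3$)
$g{\left(C \right)} = 6 C^{2}$ ($g{\left(C \right)} = 2 C \left(C + 2 C\right) = 2 C 3 C = 6 C^{2}$)
$s = 51$ ($s = -3 + 6 \left(-3\right)^{2} = -3 + 6 \cdot 9 = -3 + 54 = 51$)
$\left(y{\left(-1 \right)} + s\right) 73 = \left(-1 + 51\right) 73 = 50 \cdot 73 = 3650$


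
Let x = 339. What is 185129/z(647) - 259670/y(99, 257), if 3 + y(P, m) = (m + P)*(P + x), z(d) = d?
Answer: 5739646567/20176695 ≈ 284.47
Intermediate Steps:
y(P, m) = -3 + (339 + P)*(P + m) (y(P, m) = -3 + (m + P)*(P + 339) = -3 + (P + m)*(339 + P) = -3 + (339 + P)*(P + m))
185129/z(647) - 259670/y(99, 257) = 185129/647 - 259670/(-3 + 99**2 + 339*99 + 339*257 + 99*257) = 185129*(1/647) - 259670/(-3 + 9801 + 33561 + 87123 + 25443) = 185129/647 - 259670/155925 = 185129/647 - 259670*1/155925 = 185129/647 - 51934/31185 = 5739646567/20176695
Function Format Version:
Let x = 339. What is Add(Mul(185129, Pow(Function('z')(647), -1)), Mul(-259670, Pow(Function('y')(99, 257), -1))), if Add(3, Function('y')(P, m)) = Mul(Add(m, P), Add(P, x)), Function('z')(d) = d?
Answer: Rational(5739646567, 20176695) ≈ 284.47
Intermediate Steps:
Function('y')(P, m) = Add(-3, Mul(Add(339, P), Add(P, m))) (Function('y')(P, m) = Add(-3, Mul(Add(m, P), Add(P, 339))) = Add(-3, Mul(Add(P, m), Add(339, P))) = Add(-3, Mul(Add(339, P), Add(P, m))))
Add(Mul(185129, Pow(Function('z')(647), -1)), Mul(-259670, Pow(Function('y')(99, 257), -1))) = Add(Mul(185129, Pow(647, -1)), Mul(-259670, Pow(Add(-3, Pow(99, 2), Mul(339, 99), Mul(339, 257), Mul(99, 257)), -1))) = Add(Mul(185129, Rational(1, 647)), Mul(-259670, Pow(Add(-3, 9801, 33561, 87123, 25443), -1))) = Add(Rational(185129, 647), Mul(-259670, Pow(155925, -1))) = Add(Rational(185129, 647), Mul(-259670, Rational(1, 155925))) = Add(Rational(185129, 647), Rational(-51934, 31185)) = Rational(5739646567, 20176695)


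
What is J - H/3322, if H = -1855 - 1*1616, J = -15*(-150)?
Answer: 7477971/3322 ≈ 2251.0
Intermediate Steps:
J = 2250
H = -3471 (H = -1855 - 1616 = -3471)
J - H/3322 = 2250 - (-3471)/3322 = 2250 - 1*(-3471/3322) = 2250 + 3471/3322 = 7477971/3322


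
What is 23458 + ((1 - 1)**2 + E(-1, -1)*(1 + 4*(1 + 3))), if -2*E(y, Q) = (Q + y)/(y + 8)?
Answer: 164223/7 ≈ 23460.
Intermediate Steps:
E(y, Q) = -(Q + y)/(2*(8 + y)) (E(y, Q) = -(Q + y)/(2*(y + 8)) = -(Q + y)/(2*(8 + y)))
23458 + ((1 - 1)**2 + E(-1, -1)*(1 + 4*(1 + 3))) = 23458 + ((1 - 1)**2 + ((-1*(-1) - 1*(-1))/(2*(8 - 1)))*(1 + 4*(1 + 3))) = 23458 + (0**2 + ((1/2)*(1 + 1)/7)*(1 + 4*4)) = 23458 + (0 + ((1/2)*(1/7)*2)*(1 + 16)) = 23458 + (0 + (1/7)*17) = 23458 + (0 + 17/7) = 23458 + 17/7 = 164223/7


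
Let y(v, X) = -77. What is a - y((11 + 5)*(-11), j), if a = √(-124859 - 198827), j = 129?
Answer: 77 + I*√323686 ≈ 77.0 + 568.93*I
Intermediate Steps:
a = I*√323686 (a = √(-323686) = I*√323686 ≈ 568.93*I)
a - y((11 + 5)*(-11), j) = I*√323686 - 1*(-77) = I*√323686 + 77 = 77 + I*√323686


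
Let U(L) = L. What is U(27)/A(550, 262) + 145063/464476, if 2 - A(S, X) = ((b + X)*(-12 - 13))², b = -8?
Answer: 2924644993261/9364416290524 ≈ 0.31231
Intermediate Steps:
A(S, X) = 2 - (200 - 25*X)² (A(S, X) = 2 - ((-8 + X)*(-12 - 13))² = 2 - ((-8 + X)*(-25))² = 2 - (200 - 25*X)²)
U(27)/A(550, 262) + 145063/464476 = 27/(2 - 625*(-8 + 262)²) + 145063/464476 = 27/(2 - 625*254²) + 145063*(1/464476) = 27/(2 - 625*64516) + 145063/464476 = 27/(2 - 40322500) + 145063/464476 = 27/(-40322498) + 145063/464476 = 27*(-1/40322498) + 145063/464476 = -27/40322498 + 145063/464476 = 2924644993261/9364416290524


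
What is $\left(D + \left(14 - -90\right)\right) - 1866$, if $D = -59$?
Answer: $-1821$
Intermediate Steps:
$\left(D + \left(14 - -90\right)\right) - 1866 = \left(-59 + \left(14 - -90\right)\right) - 1866 = \left(-59 + \left(14 + 90\right)\right) - 1866 = \left(-59 + 104\right) - 1866 = 45 - 1866 = -1821$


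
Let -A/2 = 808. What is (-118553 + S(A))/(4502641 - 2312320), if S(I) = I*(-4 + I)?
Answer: 2499367/2190321 ≈ 1.1411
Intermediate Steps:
A = -1616 (A = -2*808 = -1616)
(-118553 + S(A))/(4502641 - 2312320) = (-118553 - 1616*(-4 - 1616))/(4502641 - 2312320) = (-118553 - 1616*(-1620))/2190321 = (-118553 + 2617920)*(1/2190321) = 2499367*(1/2190321) = 2499367/2190321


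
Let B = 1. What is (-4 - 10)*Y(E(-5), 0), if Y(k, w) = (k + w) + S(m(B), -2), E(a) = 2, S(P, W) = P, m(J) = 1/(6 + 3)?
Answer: -266/9 ≈ -29.556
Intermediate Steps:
m(J) = ⅑ (m(J) = 1/9 = ⅑)
Y(k, w) = ⅑ + k + w (Y(k, w) = (k + w) + ⅑ = ⅑ + k + w)
(-4 - 10)*Y(E(-5), 0) = (-4 - 10)*(⅑ + 2 + 0) = -14*19/9 = -266/9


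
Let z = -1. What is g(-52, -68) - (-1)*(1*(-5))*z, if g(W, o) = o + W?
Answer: -115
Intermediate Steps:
g(W, o) = W + o
g(-52, -68) - (-1)*(1*(-5))*z = (-52 - 68) - (-1)*(1*(-5))*(-1) = -120 - (-1)*(-5*(-1)) = -120 - (-1)*5 = -120 - 1*(-5) = -120 + 5 = -115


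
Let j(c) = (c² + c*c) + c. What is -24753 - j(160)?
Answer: -76113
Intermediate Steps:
j(c) = c + 2*c² (j(c) = (c² + c²) + c = 2*c² + c = c + 2*c²)
-24753 - j(160) = -24753 - 160*(1 + 2*160) = -24753 - 160*(1 + 320) = -24753 - 160*321 = -24753 - 1*51360 = -24753 - 51360 = -76113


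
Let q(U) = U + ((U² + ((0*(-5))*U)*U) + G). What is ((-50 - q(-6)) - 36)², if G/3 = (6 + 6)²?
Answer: 300304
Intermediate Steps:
G = 432 (G = 3*(6 + 6)² = 3*12² = 3*144 = 432)
q(U) = 432 + U + U² (q(U) = U + ((U² + ((0*(-5))*U)*U) + 432) = U + ((U² + (0*U)*U) + 432) = U + ((U² + 0*U) + 432) = U + ((U² + 0) + 432) = U + (U² + 432) = U + (432 + U²) = 432 + U + U²)
((-50 - q(-6)) - 36)² = ((-50 - (432 - 6 + (-6)²)) - 36)² = ((-50 - (432 - 6 + 36)) - 36)² = ((-50 - 1*462) - 36)² = ((-50 - 462) - 36)² = (-512 - 36)² = (-548)² = 300304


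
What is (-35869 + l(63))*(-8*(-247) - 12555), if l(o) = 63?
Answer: 378791674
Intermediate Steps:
(-35869 + l(63))*(-8*(-247) - 12555) = (-35869 + 63)*(-8*(-247) - 12555) = -35806*(1976 - 12555) = -35806*(-10579) = 378791674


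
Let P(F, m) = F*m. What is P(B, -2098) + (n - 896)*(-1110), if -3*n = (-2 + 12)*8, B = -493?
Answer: 2058474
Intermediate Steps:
n = -80/3 (n = -(-2 + 12)*8/3 = -10*8/3 = -1/3*80 = -80/3 ≈ -26.667)
P(B, -2098) + (n - 896)*(-1110) = -493*(-2098) + (-80/3 - 896)*(-1110) = 1034314 - 2768/3*(-1110) = 1034314 + 1024160 = 2058474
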